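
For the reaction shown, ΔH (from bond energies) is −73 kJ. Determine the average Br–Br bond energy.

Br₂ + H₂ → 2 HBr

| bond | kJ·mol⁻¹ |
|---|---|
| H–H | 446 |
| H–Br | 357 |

D(Br–Br) ≈ 195 kJ/mol

Let D be the Br–Br bond energy.
Σ(broken) = 1×D + 1×446 = 446 + D
Σ(formed) = 2×357 = 714
ΔH = Σ(broken) − Σ(formed) = (446 + D) − (714) = −268 + D
Setting this equal to −73 kJ gives D = 195 kJ/mol.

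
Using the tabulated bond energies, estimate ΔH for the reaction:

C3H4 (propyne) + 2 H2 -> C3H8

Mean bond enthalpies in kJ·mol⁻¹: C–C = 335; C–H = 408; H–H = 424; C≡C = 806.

ΔH ≈ −313 kJ

Bonds broken (reactants):
  C≡C: 1 × 806 = 806
  C–C: 1 × 335 = 335
  C–H: 4 × 408 = 1632
  H–H: 2 × 424 = 848
  Σ(broken) = 3621 kJ
Bonds formed (products):
  C–C: 2 × 335 = 670
  C–H: 8 × 408 = 3264
  Σ(formed) = 3934 kJ
ΔH = Σ(broken) − Σ(formed) = 3621 − 3934 = −313 kJ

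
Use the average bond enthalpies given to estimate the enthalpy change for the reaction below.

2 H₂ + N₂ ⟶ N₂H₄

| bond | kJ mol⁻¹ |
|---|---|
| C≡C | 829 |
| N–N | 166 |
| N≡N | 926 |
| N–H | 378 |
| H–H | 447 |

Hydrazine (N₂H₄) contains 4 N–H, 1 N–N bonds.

ΔH ≈ +142 kJ

Bonds broken (reactants):
  H–H: 2 × 447 = 894
  N≡N: 1 × 926 = 926
  Σ(broken) = 1820 kJ
Bonds formed (products):
  N–H: 4 × 378 = 1512
  N–N: 1 × 166 = 166
  Σ(formed) = 1678 kJ
ΔH = Σ(broken) − Σ(formed) = 1820 − 1678 = +142 kJ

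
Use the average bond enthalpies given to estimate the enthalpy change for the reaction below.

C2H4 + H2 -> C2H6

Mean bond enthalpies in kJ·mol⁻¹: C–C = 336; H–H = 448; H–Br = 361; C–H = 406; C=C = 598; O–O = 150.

ΔH ≈ −102 kJ

Bonds broken (reactants):
  C–H: 4 × 406 = 1624
  C=C: 1 × 598 = 598
  H–H: 1 × 448 = 448
  Σ(broken) = 2670 kJ
Bonds formed (products):
  C–C: 1 × 336 = 336
  C–H: 6 × 406 = 2436
  Σ(formed) = 2772 kJ
ΔH = Σ(broken) − Σ(formed) = 2670 − 2772 = −102 kJ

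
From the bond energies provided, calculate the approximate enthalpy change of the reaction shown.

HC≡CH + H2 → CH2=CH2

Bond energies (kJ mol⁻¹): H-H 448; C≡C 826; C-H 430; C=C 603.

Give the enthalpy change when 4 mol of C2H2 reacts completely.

ΔH = −756 kJ

Bonds broken (reactants):
  C≡C: 1 × 826 = 826
  C-H: 2 × 430 = 860
  H-H: 1 × 448 = 448
  Σ(broken) = 2134 kJ
Bonds formed (products):
  C-H: 4 × 430 = 1720
  C=C: 1 × 603 = 603
  Σ(formed) = 2323 kJ
ΔH = Σ(broken) − Σ(formed) = 2134 − 2323 = −189 kJ
For 4× the reaction as written: 4 × (−189) = −756 kJ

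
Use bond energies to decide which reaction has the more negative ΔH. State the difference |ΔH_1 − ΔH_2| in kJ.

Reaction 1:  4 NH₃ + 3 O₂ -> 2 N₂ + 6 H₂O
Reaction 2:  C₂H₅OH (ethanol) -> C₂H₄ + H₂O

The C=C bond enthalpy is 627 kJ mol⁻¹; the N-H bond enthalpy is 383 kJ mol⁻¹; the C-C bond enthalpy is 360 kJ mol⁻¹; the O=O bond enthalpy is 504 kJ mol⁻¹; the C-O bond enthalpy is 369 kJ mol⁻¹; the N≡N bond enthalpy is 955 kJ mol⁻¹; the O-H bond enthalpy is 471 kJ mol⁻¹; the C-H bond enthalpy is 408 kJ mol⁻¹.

Reaction 1:
  Bonds broken (reactants):
    N-H: 12 × 383 = 4596
    O=O: 3 × 504 = 1512
    Σ(broken) = 6108 kJ
  Bonds formed (products):
    N≡N: 2 × 955 = 1910
    O-H: 12 × 471 = 5652
    Σ(formed) = 7562 kJ
  ΔH_1 = 6108 − 7562 = −1454 kJ
Reaction 2:
  Bonds broken (reactants):
    C-C: 1 × 360 = 360
    C-H: 5 × 408 = 2040
    C-O: 1 × 369 = 369
    O-H: 1 × 471 = 471
    Σ(broken) = 3240 kJ
  Bonds formed (products):
    C-H: 4 × 408 = 1632
    C=C: 1 × 627 = 627
    O-H: 2 × 471 = 942
    Σ(formed) = 3201 kJ
  ΔH_2 = 3240 − 3201 = +39 kJ
ΔH_1 − ΔH_2 = −1493 kJ, so reaction 1 has the more negative ΔH; |ΔH_1 − ΔH_2| = 1493 kJ.

Reaction 1, by 1493 kJ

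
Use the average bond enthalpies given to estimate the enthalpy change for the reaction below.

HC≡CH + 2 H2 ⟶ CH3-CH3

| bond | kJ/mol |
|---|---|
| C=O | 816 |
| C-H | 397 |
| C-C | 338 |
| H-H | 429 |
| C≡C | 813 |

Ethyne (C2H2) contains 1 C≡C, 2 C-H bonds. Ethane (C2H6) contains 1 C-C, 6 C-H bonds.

Bonds broken (reactants):
  C≡C: 1 × 813 = 813
  C-H: 2 × 397 = 794
  H-H: 2 × 429 = 858
  Σ(broken) = 2465 kJ
Bonds formed (products):
  C-C: 1 × 338 = 338
  C-H: 6 × 397 = 2382
  Σ(formed) = 2720 kJ
ΔH = Σ(broken) − Σ(formed) = 2465 − 2720 = −255 kJ

ΔH ≈ −255 kJ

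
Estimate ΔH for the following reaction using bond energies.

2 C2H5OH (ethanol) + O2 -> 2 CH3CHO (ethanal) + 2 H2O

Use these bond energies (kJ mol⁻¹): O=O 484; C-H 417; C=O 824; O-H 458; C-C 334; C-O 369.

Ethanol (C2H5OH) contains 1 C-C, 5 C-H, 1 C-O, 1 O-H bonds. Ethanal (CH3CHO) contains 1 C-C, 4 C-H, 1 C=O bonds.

ΔH ≈ −508 kJ

Bonds broken (reactants):
  C-C: 2 × 334 = 668
  C-H: 10 × 417 = 4170
  C-O: 2 × 369 = 738
  O-H: 2 × 458 = 916
  O=O: 1 × 484 = 484
  Σ(broken) = 6976 kJ
Bonds formed (products):
  C-C: 2 × 334 = 668
  C-H: 8 × 417 = 3336
  C=O: 2 × 824 = 1648
  O-H: 4 × 458 = 1832
  Σ(formed) = 7484 kJ
ΔH = Σ(broken) − Σ(formed) = 6976 − 7484 = −508 kJ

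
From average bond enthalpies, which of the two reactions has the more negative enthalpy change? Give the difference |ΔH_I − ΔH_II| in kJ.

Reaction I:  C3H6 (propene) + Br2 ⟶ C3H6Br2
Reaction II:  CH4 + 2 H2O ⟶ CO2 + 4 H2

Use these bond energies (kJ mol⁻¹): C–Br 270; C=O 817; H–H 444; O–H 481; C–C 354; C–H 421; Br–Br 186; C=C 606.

Reaction I:
  Bonds broken (reactants):
    Br–Br: 1 × 186 = 186
    C–C: 1 × 354 = 354
    C–H: 6 × 421 = 2526
    C=C: 1 × 606 = 606
    Σ(broken) = 3672 kJ
  Bonds formed (products):
    C–Br: 2 × 270 = 540
    C–C: 2 × 354 = 708
    C–H: 6 × 421 = 2526
    Σ(formed) = 3774 kJ
  ΔH_I = 3672 − 3774 = −102 kJ
Reaction II:
  Bonds broken (reactants):
    C–H: 4 × 421 = 1684
    O–H: 4 × 481 = 1924
    Σ(broken) = 3608 kJ
  Bonds formed (products):
    C=O: 2 × 817 = 1634
    H–H: 4 × 444 = 1776
    Σ(formed) = 3410 kJ
  ΔH_II = 3608 − 3410 = +198 kJ
ΔH_I − ΔH_II = −300 kJ, so reaction I has the more negative ΔH; |ΔH_I − ΔH_II| = 300 kJ.

Reaction I, by 300 kJ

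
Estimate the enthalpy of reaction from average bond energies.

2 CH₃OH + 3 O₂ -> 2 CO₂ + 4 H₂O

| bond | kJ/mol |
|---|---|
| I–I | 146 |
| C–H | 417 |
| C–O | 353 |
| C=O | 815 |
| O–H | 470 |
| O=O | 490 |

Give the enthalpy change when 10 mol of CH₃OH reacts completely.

ΔH = −7010 kJ

Bonds broken (reactants):
  C–H: 6 × 417 = 2502
  C–O: 2 × 353 = 706
  O–H: 2 × 470 = 940
  O=O: 3 × 490 = 1470
  Σ(broken) = 5618 kJ
Bonds formed (products):
  C=O: 4 × 815 = 3260
  O–H: 8 × 470 = 3760
  Σ(formed) = 7020 kJ
ΔH = Σ(broken) − Σ(formed) = 5618 − 7020 = −1402 kJ
For 5× the reaction as written: 5 × (−1402) = −7010 kJ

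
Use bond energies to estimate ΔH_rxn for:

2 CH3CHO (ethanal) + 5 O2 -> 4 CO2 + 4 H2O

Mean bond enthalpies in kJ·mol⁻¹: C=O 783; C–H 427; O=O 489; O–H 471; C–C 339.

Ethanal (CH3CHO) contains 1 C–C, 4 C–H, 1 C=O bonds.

Bonds broken (reactants):
  C–C: 2 × 339 = 678
  C–H: 8 × 427 = 3416
  C=O: 2 × 783 = 1566
  O=O: 5 × 489 = 2445
  Σ(broken) = 8105 kJ
Bonds formed (products):
  C=O: 8 × 783 = 6264
  O–H: 8 × 471 = 3768
  Σ(formed) = 10032 kJ
ΔH = Σ(broken) − Σ(formed) = 8105 − 10032 = −1927 kJ

ΔH ≈ −1927 kJ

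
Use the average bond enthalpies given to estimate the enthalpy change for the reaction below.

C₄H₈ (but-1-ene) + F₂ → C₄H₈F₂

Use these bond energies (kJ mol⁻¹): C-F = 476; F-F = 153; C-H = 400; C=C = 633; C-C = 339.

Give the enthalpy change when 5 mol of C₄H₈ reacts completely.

Bonds broken (reactants):
  C-C: 2 × 339 = 678
  C-H: 8 × 400 = 3200
  C=C: 1 × 633 = 633
  F-F: 1 × 153 = 153
  Σ(broken) = 4664 kJ
Bonds formed (products):
  C-C: 3 × 339 = 1017
  C-F: 2 × 476 = 952
  C-H: 8 × 400 = 3200
  Σ(formed) = 5169 kJ
ΔH = Σ(broken) − Σ(formed) = 4664 − 5169 = −505 kJ
For 5× the reaction as written: 5 × (−505) = −2525 kJ

ΔH = −2525 kJ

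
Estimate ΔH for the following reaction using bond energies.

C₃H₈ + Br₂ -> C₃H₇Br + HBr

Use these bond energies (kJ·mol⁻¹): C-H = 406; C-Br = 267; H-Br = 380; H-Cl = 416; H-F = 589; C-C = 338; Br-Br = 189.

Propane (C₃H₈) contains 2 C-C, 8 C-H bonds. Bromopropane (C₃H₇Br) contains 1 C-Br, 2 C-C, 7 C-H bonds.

ΔH ≈ −52 kJ

Bonds broken (reactants):
  Br-Br: 1 × 189 = 189
  C-C: 2 × 338 = 676
  C-H: 8 × 406 = 3248
  Σ(broken) = 4113 kJ
Bonds formed (products):
  C-Br: 1 × 267 = 267
  C-C: 2 × 338 = 676
  C-H: 7 × 406 = 2842
  H-Br: 1 × 380 = 380
  Σ(formed) = 4165 kJ
ΔH = Σ(broken) − Σ(formed) = 4113 − 4165 = −52 kJ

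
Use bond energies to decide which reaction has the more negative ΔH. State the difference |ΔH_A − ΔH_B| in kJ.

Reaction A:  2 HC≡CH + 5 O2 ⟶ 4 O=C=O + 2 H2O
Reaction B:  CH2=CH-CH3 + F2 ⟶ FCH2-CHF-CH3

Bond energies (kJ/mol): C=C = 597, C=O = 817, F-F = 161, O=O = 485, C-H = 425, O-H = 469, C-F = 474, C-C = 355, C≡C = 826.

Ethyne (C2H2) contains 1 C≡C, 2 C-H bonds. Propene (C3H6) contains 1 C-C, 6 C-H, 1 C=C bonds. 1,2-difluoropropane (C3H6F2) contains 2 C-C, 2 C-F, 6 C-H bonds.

Reaction A, by 2090 kJ

Reaction A:
  Bonds broken (reactants):
    C≡C: 2 × 826 = 1652
    C-H: 4 × 425 = 1700
    O=O: 5 × 485 = 2425
    Σ(broken) = 5777 kJ
  Bonds formed (products):
    C=O: 8 × 817 = 6536
    O-H: 4 × 469 = 1876
    Σ(formed) = 8412 kJ
  ΔH_A = 5777 − 8412 = −2635 kJ
Reaction B:
  Bonds broken (reactants):
    C-C: 1 × 355 = 355
    C-H: 6 × 425 = 2550
    C=C: 1 × 597 = 597
    F-F: 1 × 161 = 161
    Σ(broken) = 3663 kJ
  Bonds formed (products):
    C-C: 2 × 355 = 710
    C-F: 2 × 474 = 948
    C-H: 6 × 425 = 2550
    Σ(formed) = 4208 kJ
  ΔH_B = 3663 − 4208 = −545 kJ
ΔH_A − ΔH_B = −2090 kJ, so reaction A has the more negative ΔH; |ΔH_A − ΔH_B| = 2090 kJ.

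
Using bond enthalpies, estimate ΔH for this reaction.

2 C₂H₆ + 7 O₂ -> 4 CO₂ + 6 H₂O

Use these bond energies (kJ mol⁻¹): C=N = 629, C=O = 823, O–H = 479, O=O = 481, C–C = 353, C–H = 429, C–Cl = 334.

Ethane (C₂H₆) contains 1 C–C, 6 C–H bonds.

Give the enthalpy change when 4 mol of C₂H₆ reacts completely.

Bonds broken (reactants):
  C–C: 2 × 353 = 706
  C–H: 12 × 429 = 5148
  O=O: 7 × 481 = 3367
  Σ(broken) = 9221 kJ
Bonds formed (products):
  C=O: 8 × 823 = 6584
  O–H: 12 × 479 = 5748
  Σ(formed) = 12332 kJ
ΔH = Σ(broken) − Σ(formed) = 9221 − 12332 = −3111 kJ
For 2× the reaction as written: 2 × (−3111) = −6222 kJ

ΔH = −6222 kJ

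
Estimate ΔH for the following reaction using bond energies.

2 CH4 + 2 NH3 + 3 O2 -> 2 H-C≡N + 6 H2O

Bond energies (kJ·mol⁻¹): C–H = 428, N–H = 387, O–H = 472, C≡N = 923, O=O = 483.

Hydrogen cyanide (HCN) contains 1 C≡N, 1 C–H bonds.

Bonds broken (reactants):
  C–H: 8 × 428 = 3424
  N–H: 6 × 387 = 2322
  O=O: 3 × 483 = 1449
  Σ(broken) = 7195 kJ
Bonds formed (products):
  C≡N: 2 × 923 = 1846
  C–H: 2 × 428 = 856
  O–H: 12 × 472 = 5664
  Σ(formed) = 8366 kJ
ΔH = Σ(broken) − Σ(formed) = 7195 − 8366 = −1171 kJ

ΔH ≈ −1171 kJ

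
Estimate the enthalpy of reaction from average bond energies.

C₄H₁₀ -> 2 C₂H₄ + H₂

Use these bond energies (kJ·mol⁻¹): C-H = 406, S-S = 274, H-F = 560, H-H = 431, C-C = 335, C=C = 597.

ΔH ≈ +192 kJ

Bonds broken (reactants):
  C-C: 3 × 335 = 1005
  C-H: 10 × 406 = 4060
  Σ(broken) = 5065 kJ
Bonds formed (products):
  C-H: 8 × 406 = 3248
  C=C: 2 × 597 = 1194
  H-H: 1 × 431 = 431
  Σ(formed) = 4873 kJ
ΔH = Σ(broken) − Σ(formed) = 5065 − 4873 = +192 kJ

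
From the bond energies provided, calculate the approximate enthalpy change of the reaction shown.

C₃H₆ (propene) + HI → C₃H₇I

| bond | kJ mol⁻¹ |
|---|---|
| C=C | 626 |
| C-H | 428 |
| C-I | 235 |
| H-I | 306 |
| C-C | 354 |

ΔH ≈ −85 kJ

Bonds broken (reactants):
  C-C: 1 × 354 = 354
  C-H: 6 × 428 = 2568
  C=C: 1 × 626 = 626
  H-I: 1 × 306 = 306
  Σ(broken) = 3854 kJ
Bonds formed (products):
  C-C: 2 × 354 = 708
  C-H: 7 × 428 = 2996
  C-I: 1 × 235 = 235
  Σ(formed) = 3939 kJ
ΔH = Σ(broken) − Σ(formed) = 3854 − 3939 = −85 kJ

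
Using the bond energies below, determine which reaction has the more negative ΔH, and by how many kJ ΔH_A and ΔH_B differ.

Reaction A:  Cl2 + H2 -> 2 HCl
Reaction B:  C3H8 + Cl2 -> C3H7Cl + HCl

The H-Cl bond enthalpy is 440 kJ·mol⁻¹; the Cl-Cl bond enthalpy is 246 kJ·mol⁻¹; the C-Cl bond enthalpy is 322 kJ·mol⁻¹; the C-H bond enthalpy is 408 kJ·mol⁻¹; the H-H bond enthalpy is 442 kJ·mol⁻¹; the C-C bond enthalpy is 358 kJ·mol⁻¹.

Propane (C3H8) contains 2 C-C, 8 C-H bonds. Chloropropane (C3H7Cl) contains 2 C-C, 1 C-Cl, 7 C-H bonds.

Reaction A:
  Bonds broken (reactants):
    Cl-Cl: 1 × 246 = 246
    H-H: 1 × 442 = 442
    Σ(broken) = 688 kJ
  Bonds formed (products):
    H-Cl: 2 × 440 = 880
    Σ(formed) = 880 kJ
  ΔH_A = 688 − 880 = −192 kJ
Reaction B:
  Bonds broken (reactants):
    C-C: 2 × 358 = 716
    C-H: 8 × 408 = 3264
    Cl-Cl: 1 × 246 = 246
    Σ(broken) = 4226 kJ
  Bonds formed (products):
    C-C: 2 × 358 = 716
    C-Cl: 1 × 322 = 322
    C-H: 7 × 408 = 2856
    H-Cl: 1 × 440 = 440
    Σ(formed) = 4334 kJ
  ΔH_B = 4226 − 4334 = −108 kJ
ΔH_A − ΔH_B = −84 kJ, so reaction A has the more negative ΔH; |ΔH_A − ΔH_B| = 84 kJ.

Reaction A, by 84 kJ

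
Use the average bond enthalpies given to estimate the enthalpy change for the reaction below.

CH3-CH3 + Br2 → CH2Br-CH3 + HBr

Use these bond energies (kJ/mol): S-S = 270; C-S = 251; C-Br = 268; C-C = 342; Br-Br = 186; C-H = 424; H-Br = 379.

Bonds broken (reactants):
  Br-Br: 1 × 186 = 186
  C-C: 1 × 342 = 342
  C-H: 6 × 424 = 2544
  Σ(broken) = 3072 kJ
Bonds formed (products):
  C-Br: 1 × 268 = 268
  C-C: 1 × 342 = 342
  C-H: 5 × 424 = 2120
  H-Br: 1 × 379 = 379
  Σ(formed) = 3109 kJ
ΔH = Σ(broken) − Σ(formed) = 3072 − 3109 = −37 kJ

ΔH ≈ −37 kJ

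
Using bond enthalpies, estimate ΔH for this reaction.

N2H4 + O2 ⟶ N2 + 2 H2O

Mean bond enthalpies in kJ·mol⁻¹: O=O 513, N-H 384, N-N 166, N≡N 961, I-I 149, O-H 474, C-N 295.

ΔH ≈ −642 kJ

Bonds broken (reactants):
  N-H: 4 × 384 = 1536
  N-N: 1 × 166 = 166
  O=O: 1 × 513 = 513
  Σ(broken) = 2215 kJ
Bonds formed (products):
  N≡N: 1 × 961 = 961
  O-H: 4 × 474 = 1896
  Σ(formed) = 2857 kJ
ΔH = Σ(broken) − Σ(formed) = 2215 − 2857 = −642 kJ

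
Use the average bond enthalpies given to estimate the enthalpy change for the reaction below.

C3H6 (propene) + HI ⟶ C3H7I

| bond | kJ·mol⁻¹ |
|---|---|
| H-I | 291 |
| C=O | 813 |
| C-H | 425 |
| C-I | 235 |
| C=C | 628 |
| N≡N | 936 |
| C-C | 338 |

Bonds broken (reactants):
  C-C: 1 × 338 = 338
  C-H: 6 × 425 = 2550
  C=C: 1 × 628 = 628
  H-I: 1 × 291 = 291
  Σ(broken) = 3807 kJ
Bonds formed (products):
  C-C: 2 × 338 = 676
  C-H: 7 × 425 = 2975
  C-I: 1 × 235 = 235
  Σ(formed) = 3886 kJ
ΔH = Σ(broken) − Σ(formed) = 3807 − 3886 = −79 kJ

ΔH ≈ −79 kJ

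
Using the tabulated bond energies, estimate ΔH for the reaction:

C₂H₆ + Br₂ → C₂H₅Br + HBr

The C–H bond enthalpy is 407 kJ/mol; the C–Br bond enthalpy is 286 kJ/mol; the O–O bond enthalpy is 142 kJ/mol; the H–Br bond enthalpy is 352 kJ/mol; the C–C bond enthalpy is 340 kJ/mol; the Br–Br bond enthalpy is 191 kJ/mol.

Bonds broken (reactants):
  Br–Br: 1 × 191 = 191
  C–C: 1 × 340 = 340
  C–H: 6 × 407 = 2442
  Σ(broken) = 2973 kJ
Bonds formed (products):
  C–Br: 1 × 286 = 286
  C–C: 1 × 340 = 340
  C–H: 5 × 407 = 2035
  H–Br: 1 × 352 = 352
  Σ(formed) = 3013 kJ
ΔH = Σ(broken) − Σ(formed) = 2973 − 3013 = −40 kJ

ΔH ≈ −40 kJ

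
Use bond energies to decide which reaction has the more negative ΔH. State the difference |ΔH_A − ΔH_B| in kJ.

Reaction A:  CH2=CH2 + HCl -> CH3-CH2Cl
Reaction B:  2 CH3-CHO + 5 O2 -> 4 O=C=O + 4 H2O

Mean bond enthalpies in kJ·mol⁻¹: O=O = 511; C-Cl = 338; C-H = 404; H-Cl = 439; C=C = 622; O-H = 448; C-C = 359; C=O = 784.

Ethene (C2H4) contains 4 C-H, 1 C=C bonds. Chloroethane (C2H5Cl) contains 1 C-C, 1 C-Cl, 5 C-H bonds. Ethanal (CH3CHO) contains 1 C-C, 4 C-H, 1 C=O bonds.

Reaction A:
  Bonds broken (reactants):
    C-H: 4 × 404 = 1616
    C=C: 1 × 622 = 622
    H-Cl: 1 × 439 = 439
    Σ(broken) = 2677 kJ
  Bonds formed (products):
    C-C: 1 × 359 = 359
    C-Cl: 1 × 338 = 338
    C-H: 5 × 404 = 2020
    Σ(formed) = 2717 kJ
  ΔH_A = 2677 − 2717 = −40 kJ
Reaction B:
  Bonds broken (reactants):
    C-C: 2 × 359 = 718
    C-H: 8 × 404 = 3232
    C=O: 2 × 784 = 1568
    O=O: 5 × 511 = 2555
    Σ(broken) = 8073 kJ
  Bonds formed (products):
    C=O: 8 × 784 = 6272
    O-H: 8 × 448 = 3584
    Σ(formed) = 9856 kJ
  ΔH_B = 8073 − 9856 = −1783 kJ
ΔH_A − ΔH_B = +1743 kJ, so reaction B has the more negative ΔH; |ΔH_A − ΔH_B| = 1743 kJ.

Reaction B, by 1743 kJ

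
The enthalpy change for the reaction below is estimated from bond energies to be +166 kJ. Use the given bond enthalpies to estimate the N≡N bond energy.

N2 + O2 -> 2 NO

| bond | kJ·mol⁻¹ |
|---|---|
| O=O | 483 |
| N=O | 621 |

Let D be the N≡N bond energy.
Σ(broken) = 1×D + 1×483 = 483 + D
Σ(formed) = 2×621 = 1242
ΔH = Σ(broken) − Σ(formed) = (483 + D) − (1242) = −759 + D
Setting this equal to +166 kJ gives D = 925 kJ/mol.

D(N≡N) ≈ 925 kJ/mol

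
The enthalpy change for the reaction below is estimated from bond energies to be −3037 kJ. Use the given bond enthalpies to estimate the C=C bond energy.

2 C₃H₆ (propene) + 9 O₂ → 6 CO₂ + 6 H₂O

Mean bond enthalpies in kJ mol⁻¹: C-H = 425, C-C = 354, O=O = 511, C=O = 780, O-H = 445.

Let D be the C=C bond energy.
Σ(broken) = 2×354 + 12×425 + 2×D + 9×511 = 10407 + 2D
Σ(formed) = 12×780 + 12×445 = 14700
ΔH = Σ(broken) − Σ(formed) = (10407 + 2D) − (14700) = −4293 + 2D
Setting this equal to −3037 kJ gives 2D = 1256, so D = 628 kJ/mol.

D(C=C) ≈ 628 kJ/mol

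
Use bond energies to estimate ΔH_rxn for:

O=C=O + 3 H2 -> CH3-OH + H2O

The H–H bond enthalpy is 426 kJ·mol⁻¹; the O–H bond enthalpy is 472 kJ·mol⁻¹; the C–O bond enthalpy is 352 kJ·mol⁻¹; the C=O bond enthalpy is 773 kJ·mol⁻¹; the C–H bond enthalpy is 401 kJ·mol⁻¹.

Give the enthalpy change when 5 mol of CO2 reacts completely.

Bonds broken (reactants):
  C=O: 2 × 773 = 1546
  H–H: 3 × 426 = 1278
  Σ(broken) = 2824 kJ
Bonds formed (products):
  C–H: 3 × 401 = 1203
  C–O: 1 × 352 = 352
  O–H: 3 × 472 = 1416
  Σ(formed) = 2971 kJ
ΔH = Σ(broken) − Σ(formed) = 2824 − 2971 = −147 kJ
For 5× the reaction as written: 5 × (−147) = −735 kJ

ΔH = −735 kJ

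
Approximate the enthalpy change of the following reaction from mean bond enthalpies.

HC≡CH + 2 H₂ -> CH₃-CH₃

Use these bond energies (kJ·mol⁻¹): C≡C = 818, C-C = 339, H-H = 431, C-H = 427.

ΔH ≈ −367 kJ

Bonds broken (reactants):
  C≡C: 1 × 818 = 818
  C-H: 2 × 427 = 854
  H-H: 2 × 431 = 862
  Σ(broken) = 2534 kJ
Bonds formed (products):
  C-C: 1 × 339 = 339
  C-H: 6 × 427 = 2562
  Σ(formed) = 2901 kJ
ΔH = Σ(broken) − Σ(formed) = 2534 − 2901 = −367 kJ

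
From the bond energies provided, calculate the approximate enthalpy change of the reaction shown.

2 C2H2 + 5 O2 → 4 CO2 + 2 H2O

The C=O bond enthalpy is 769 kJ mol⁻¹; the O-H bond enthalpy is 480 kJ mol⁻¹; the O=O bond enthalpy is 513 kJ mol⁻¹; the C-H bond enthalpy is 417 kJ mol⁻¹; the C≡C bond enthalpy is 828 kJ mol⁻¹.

Bonds broken (reactants):
  C≡C: 2 × 828 = 1656
  C-H: 4 × 417 = 1668
  O=O: 5 × 513 = 2565
  Σ(broken) = 5889 kJ
Bonds formed (products):
  C=O: 8 × 769 = 6152
  O-H: 4 × 480 = 1920
  Σ(formed) = 8072 kJ
ΔH = Σ(broken) − Σ(formed) = 5889 − 8072 = −2183 kJ

ΔH ≈ −2183 kJ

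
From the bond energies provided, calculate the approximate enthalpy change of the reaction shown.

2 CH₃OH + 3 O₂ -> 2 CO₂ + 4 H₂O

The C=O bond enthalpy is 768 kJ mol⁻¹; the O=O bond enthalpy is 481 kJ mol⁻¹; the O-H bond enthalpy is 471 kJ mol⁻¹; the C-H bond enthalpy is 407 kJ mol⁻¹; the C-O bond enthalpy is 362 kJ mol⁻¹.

ΔH ≈ −1289 kJ

Bonds broken (reactants):
  C-H: 6 × 407 = 2442
  C-O: 2 × 362 = 724
  O-H: 2 × 471 = 942
  O=O: 3 × 481 = 1443
  Σ(broken) = 5551 kJ
Bonds formed (products):
  C=O: 4 × 768 = 3072
  O-H: 8 × 471 = 3768
  Σ(formed) = 6840 kJ
ΔH = Σ(broken) − Σ(formed) = 5551 − 6840 = −1289 kJ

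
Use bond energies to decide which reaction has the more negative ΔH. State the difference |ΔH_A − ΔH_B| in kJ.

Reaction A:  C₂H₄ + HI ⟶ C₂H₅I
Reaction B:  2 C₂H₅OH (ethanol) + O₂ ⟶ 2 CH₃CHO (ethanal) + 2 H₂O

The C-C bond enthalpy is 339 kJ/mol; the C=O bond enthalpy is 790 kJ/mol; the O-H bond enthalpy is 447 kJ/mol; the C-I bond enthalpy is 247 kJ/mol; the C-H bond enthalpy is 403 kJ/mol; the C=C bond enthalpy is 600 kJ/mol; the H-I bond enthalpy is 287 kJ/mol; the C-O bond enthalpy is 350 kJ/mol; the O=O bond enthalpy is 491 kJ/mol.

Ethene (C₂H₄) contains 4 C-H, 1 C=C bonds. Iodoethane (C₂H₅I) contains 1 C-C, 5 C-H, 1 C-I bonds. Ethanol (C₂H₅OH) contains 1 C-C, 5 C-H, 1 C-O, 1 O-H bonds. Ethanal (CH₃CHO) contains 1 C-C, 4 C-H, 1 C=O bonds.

Reaction A:
  Bonds broken (reactants):
    C-H: 4 × 403 = 1612
    C=C: 1 × 600 = 600
    H-I: 1 × 287 = 287
    Σ(broken) = 2499 kJ
  Bonds formed (products):
    C-C: 1 × 339 = 339
    C-H: 5 × 403 = 2015
    C-I: 1 × 247 = 247
    Σ(formed) = 2601 kJ
  ΔH_A = 2499 − 2601 = −102 kJ
Reaction B:
  Bonds broken (reactants):
    C-C: 2 × 339 = 678
    C-H: 10 × 403 = 4030
    C-O: 2 × 350 = 700
    O-H: 2 × 447 = 894
    O=O: 1 × 491 = 491
    Σ(broken) = 6793 kJ
  Bonds formed (products):
    C-C: 2 × 339 = 678
    C-H: 8 × 403 = 3224
    C=O: 2 × 790 = 1580
    O-H: 4 × 447 = 1788
    Σ(formed) = 7270 kJ
  ΔH_B = 6793 − 7270 = −477 kJ
ΔH_A − ΔH_B = +375 kJ, so reaction B has the more negative ΔH; |ΔH_A − ΔH_B| = 375 kJ.

Reaction B, by 375 kJ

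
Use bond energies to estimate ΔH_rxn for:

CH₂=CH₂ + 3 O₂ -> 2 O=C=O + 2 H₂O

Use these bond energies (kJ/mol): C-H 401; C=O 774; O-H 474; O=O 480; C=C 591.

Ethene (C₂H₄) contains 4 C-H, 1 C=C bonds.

Bonds broken (reactants):
  C-H: 4 × 401 = 1604
  C=C: 1 × 591 = 591
  O=O: 3 × 480 = 1440
  Σ(broken) = 3635 kJ
Bonds formed (products):
  C=O: 4 × 774 = 3096
  O-H: 4 × 474 = 1896
  Σ(formed) = 4992 kJ
ΔH = Σ(broken) − Σ(formed) = 3635 − 4992 = −1357 kJ

ΔH ≈ −1357 kJ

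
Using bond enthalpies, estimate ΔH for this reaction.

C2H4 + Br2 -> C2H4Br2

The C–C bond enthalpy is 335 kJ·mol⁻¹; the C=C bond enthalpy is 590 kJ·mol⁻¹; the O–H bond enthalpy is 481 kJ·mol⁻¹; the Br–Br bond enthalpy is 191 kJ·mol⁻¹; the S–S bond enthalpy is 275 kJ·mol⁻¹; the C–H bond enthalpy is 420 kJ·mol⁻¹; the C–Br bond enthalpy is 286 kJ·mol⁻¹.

ΔH ≈ −126 kJ

Bonds broken (reactants):
  Br–Br: 1 × 191 = 191
  C–H: 4 × 420 = 1680
  C=C: 1 × 590 = 590
  Σ(broken) = 2461 kJ
Bonds formed (products):
  C–Br: 2 × 286 = 572
  C–C: 1 × 335 = 335
  C–H: 4 × 420 = 1680
  Σ(formed) = 2587 kJ
ΔH = Σ(broken) − Σ(formed) = 2461 − 2587 = −126 kJ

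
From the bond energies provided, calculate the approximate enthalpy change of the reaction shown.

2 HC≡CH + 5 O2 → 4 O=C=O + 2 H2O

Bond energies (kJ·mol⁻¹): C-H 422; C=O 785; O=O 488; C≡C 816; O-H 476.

Bonds broken (reactants):
  C≡C: 2 × 816 = 1632
  C-H: 4 × 422 = 1688
  O=O: 5 × 488 = 2440
  Σ(broken) = 5760 kJ
Bonds formed (products):
  C=O: 8 × 785 = 6280
  O-H: 4 × 476 = 1904
  Σ(formed) = 8184 kJ
ΔH = Σ(broken) − Σ(formed) = 5760 − 8184 = −2424 kJ

ΔH ≈ −2424 kJ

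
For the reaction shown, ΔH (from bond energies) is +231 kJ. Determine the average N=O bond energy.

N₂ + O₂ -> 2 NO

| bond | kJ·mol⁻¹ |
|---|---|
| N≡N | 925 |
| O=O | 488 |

Let D be the N=O bond energy.
Σ(broken) = 1×925 + 1×488 = 1413
Σ(formed) = 2×D = 2D
ΔH = Σ(broken) − Σ(formed) = (1413) − (2D) = +1413 − 2D
Setting this equal to +231 kJ gives 2D = 1182, so D = 591 kJ/mol.

D(N=O) ≈ 591 kJ/mol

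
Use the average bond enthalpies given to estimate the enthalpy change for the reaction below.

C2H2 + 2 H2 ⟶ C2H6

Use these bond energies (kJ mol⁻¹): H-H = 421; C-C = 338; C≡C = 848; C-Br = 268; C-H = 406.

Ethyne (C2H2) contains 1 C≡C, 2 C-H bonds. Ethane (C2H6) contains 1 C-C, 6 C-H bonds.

Bonds broken (reactants):
  C≡C: 1 × 848 = 848
  C-H: 2 × 406 = 812
  H-H: 2 × 421 = 842
  Σ(broken) = 2502 kJ
Bonds formed (products):
  C-C: 1 × 338 = 338
  C-H: 6 × 406 = 2436
  Σ(formed) = 2774 kJ
ΔH = Σ(broken) − Σ(formed) = 2502 − 2774 = −272 kJ

ΔH ≈ −272 kJ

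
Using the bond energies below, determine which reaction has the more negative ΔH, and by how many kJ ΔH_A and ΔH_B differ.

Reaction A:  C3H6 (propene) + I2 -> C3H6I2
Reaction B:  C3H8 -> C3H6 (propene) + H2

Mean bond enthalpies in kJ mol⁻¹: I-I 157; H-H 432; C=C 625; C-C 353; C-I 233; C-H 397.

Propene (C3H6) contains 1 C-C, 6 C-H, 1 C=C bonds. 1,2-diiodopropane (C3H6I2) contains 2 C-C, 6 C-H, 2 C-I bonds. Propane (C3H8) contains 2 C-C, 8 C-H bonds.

Reaction A:
  Bonds broken (reactants):
    C-C: 1 × 353 = 353
    C-H: 6 × 397 = 2382
    C=C: 1 × 625 = 625
    I-I: 1 × 157 = 157
    Σ(broken) = 3517 kJ
  Bonds formed (products):
    C-C: 2 × 353 = 706
    C-H: 6 × 397 = 2382
    C-I: 2 × 233 = 466
    Σ(formed) = 3554 kJ
  ΔH_A = 3517 − 3554 = −37 kJ
Reaction B:
  Bonds broken (reactants):
    C-C: 2 × 353 = 706
    C-H: 8 × 397 = 3176
    Σ(broken) = 3882 kJ
  Bonds formed (products):
    C-C: 1 × 353 = 353
    C-H: 6 × 397 = 2382
    C=C: 1 × 625 = 625
    H-H: 1 × 432 = 432
    Σ(formed) = 3792 kJ
  ΔH_B = 3882 − 3792 = +90 kJ
ΔH_A − ΔH_B = −127 kJ, so reaction A has the more negative ΔH; |ΔH_A − ΔH_B| = 127 kJ.

Reaction A, by 127 kJ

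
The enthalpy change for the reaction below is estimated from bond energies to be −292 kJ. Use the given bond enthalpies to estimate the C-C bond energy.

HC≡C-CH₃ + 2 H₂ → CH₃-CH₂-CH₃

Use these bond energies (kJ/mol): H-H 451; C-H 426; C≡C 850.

Let D be the C-C bond energy.
Σ(broken) = 1×850 + 1×D + 4×426 + 2×451 = 3456 + D
Σ(formed) = 2×D + 8×426 = 3408 + 2D
ΔH = Σ(broken) − Σ(formed) = (3456 + D) − (3408 + 2D) = +48 − D
Setting this equal to −292 kJ gives D = 340 kJ/mol.

D(C-C) ≈ 340 kJ/mol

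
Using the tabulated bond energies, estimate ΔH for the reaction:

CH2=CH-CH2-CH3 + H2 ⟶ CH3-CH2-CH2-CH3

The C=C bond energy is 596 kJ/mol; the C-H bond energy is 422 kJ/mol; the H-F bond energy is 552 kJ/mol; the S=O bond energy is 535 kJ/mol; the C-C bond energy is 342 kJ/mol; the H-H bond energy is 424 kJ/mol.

Bonds broken (reactants):
  C-C: 2 × 342 = 684
  C-H: 8 × 422 = 3376
  C=C: 1 × 596 = 596
  H-H: 1 × 424 = 424
  Σ(broken) = 5080 kJ
Bonds formed (products):
  C-C: 3 × 342 = 1026
  C-H: 10 × 422 = 4220
  Σ(formed) = 5246 kJ
ΔH = Σ(broken) − Σ(formed) = 5080 − 5246 = −166 kJ

ΔH ≈ −166 kJ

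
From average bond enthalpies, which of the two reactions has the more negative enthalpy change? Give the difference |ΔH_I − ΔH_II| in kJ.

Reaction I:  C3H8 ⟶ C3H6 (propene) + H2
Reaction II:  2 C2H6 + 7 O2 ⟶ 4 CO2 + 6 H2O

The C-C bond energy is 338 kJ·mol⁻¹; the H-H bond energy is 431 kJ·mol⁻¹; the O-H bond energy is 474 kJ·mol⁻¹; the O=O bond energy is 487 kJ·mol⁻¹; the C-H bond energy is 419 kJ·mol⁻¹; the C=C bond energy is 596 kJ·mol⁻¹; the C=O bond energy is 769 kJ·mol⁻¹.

Reaction I:
  Bonds broken (reactants):
    C-C: 2 × 338 = 676
    C-H: 8 × 419 = 3352
    Σ(broken) = 4028 kJ
  Bonds formed (products):
    C-C: 1 × 338 = 338
    C-H: 6 × 419 = 2514
    C=C: 1 × 596 = 596
    H-H: 1 × 431 = 431
    Σ(formed) = 3879 kJ
  ΔH_I = 4028 − 3879 = +149 kJ
Reaction II:
  Bonds broken (reactants):
    C-C: 2 × 338 = 676
    C-H: 12 × 419 = 5028
    O=O: 7 × 487 = 3409
    Σ(broken) = 9113 kJ
  Bonds formed (products):
    C=O: 8 × 769 = 6152
    O-H: 12 × 474 = 5688
    Σ(formed) = 11840 kJ
  ΔH_II = 9113 − 11840 = −2727 kJ
ΔH_I − ΔH_II = +2876 kJ, so reaction II has the more negative ΔH; |ΔH_I − ΔH_II| = 2876 kJ.

Reaction II, by 2876 kJ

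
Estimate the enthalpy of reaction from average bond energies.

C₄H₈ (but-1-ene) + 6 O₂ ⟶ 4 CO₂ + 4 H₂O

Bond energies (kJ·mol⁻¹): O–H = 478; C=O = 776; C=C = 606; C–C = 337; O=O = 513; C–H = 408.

ΔH ≈ −2410 kJ

Bonds broken (reactants):
  C–C: 2 × 337 = 674
  C–H: 8 × 408 = 3264
  C=C: 1 × 606 = 606
  O=O: 6 × 513 = 3078
  Σ(broken) = 7622 kJ
Bonds formed (products):
  C=O: 8 × 776 = 6208
  O–H: 8 × 478 = 3824
  Σ(formed) = 10032 kJ
ΔH = Σ(broken) − Σ(formed) = 7622 − 10032 = −2410 kJ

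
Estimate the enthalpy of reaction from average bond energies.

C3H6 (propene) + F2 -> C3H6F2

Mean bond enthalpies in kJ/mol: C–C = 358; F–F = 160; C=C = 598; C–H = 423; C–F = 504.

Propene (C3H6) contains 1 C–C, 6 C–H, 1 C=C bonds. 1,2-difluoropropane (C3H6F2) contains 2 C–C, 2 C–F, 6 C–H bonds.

Bonds broken (reactants):
  C–C: 1 × 358 = 358
  C–H: 6 × 423 = 2538
  C=C: 1 × 598 = 598
  F–F: 1 × 160 = 160
  Σ(broken) = 3654 kJ
Bonds formed (products):
  C–C: 2 × 358 = 716
  C–F: 2 × 504 = 1008
  C–H: 6 × 423 = 2538
  Σ(formed) = 4262 kJ
ΔH = Σ(broken) − Σ(formed) = 3654 − 4262 = −608 kJ

ΔH ≈ −608 kJ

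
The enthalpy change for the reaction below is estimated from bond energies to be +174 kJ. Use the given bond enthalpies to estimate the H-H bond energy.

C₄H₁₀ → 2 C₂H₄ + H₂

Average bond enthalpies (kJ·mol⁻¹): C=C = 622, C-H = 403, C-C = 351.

D(H-H) ≈ 441 kJ/mol

Let D be the H-H bond energy.
Σ(broken) = 3×351 + 10×403 = 5083
Σ(formed) = 8×403 + 2×622 + 1×D = 4468 + D
ΔH = Σ(broken) − Σ(formed) = (5083) − (4468 + D) = +615 − D
Setting this equal to +174 kJ gives D = 441 kJ/mol.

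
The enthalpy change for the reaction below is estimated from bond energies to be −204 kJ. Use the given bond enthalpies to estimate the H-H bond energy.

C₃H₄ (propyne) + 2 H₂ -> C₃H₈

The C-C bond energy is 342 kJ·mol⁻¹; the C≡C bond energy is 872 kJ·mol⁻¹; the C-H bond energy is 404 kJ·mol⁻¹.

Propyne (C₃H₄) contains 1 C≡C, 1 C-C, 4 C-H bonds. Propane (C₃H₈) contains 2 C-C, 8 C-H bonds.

Let D be the H-H bond energy.
Σ(broken) = 1×872 + 1×342 + 4×404 + 2×D = 2830 + 2D
Σ(formed) = 2×342 + 8×404 = 3916
ΔH = Σ(broken) − Σ(formed) = (2830 + 2D) − (3916) = −1086 + 2D
Setting this equal to −204 kJ gives 2D = 882, so D = 441 kJ/mol.

D(H-H) ≈ 441 kJ/mol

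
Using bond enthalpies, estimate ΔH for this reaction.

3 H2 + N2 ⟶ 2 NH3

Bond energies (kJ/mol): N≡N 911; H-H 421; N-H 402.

Bonds broken (reactants):
  H-H: 3 × 421 = 1263
  N≡N: 1 × 911 = 911
  Σ(broken) = 2174 kJ
Bonds formed (products):
  N-H: 6 × 402 = 2412
  Σ(formed) = 2412 kJ
ΔH = Σ(broken) − Σ(formed) = 2174 − 2412 = −238 kJ

ΔH ≈ −238 kJ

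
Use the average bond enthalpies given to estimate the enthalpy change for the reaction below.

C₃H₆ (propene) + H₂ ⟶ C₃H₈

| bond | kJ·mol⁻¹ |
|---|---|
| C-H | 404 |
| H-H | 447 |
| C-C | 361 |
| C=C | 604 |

Bonds broken (reactants):
  C-C: 1 × 361 = 361
  C-H: 6 × 404 = 2424
  C=C: 1 × 604 = 604
  H-H: 1 × 447 = 447
  Σ(broken) = 3836 kJ
Bonds formed (products):
  C-C: 2 × 361 = 722
  C-H: 8 × 404 = 3232
  Σ(formed) = 3954 kJ
ΔH = Σ(broken) − Σ(formed) = 3836 − 3954 = −118 kJ

ΔH ≈ −118 kJ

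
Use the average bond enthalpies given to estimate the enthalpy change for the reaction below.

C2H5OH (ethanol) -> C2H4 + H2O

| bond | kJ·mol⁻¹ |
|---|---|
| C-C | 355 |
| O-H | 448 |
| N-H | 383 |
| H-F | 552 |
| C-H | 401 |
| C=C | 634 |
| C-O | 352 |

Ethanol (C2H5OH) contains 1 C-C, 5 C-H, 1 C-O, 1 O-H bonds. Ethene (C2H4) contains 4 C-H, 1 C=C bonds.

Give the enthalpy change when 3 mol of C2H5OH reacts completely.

ΔH = +78 kJ

Bonds broken (reactants):
  C-C: 1 × 355 = 355
  C-H: 5 × 401 = 2005
  C-O: 1 × 352 = 352
  O-H: 1 × 448 = 448
  Σ(broken) = 3160 kJ
Bonds formed (products):
  C-H: 4 × 401 = 1604
  C=C: 1 × 634 = 634
  O-H: 2 × 448 = 896
  Σ(formed) = 3134 kJ
ΔH = Σ(broken) − Σ(formed) = 3160 − 3134 = +26 kJ
For 3× the reaction as written: 3 × (+26) = +78 kJ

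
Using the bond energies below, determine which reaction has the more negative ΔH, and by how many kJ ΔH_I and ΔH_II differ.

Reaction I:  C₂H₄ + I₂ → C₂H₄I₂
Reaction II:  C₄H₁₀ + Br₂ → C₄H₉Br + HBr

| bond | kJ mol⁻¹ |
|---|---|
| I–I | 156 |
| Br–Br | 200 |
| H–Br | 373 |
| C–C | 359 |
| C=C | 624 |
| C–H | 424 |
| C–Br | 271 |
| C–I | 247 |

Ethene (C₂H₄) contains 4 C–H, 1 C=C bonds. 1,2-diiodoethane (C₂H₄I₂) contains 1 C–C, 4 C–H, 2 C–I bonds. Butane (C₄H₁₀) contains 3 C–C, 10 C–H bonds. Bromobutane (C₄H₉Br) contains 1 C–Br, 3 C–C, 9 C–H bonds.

Reaction I:
  Bonds broken (reactants):
    C–H: 4 × 424 = 1696
    C=C: 1 × 624 = 624
    I–I: 1 × 156 = 156
    Σ(broken) = 2476 kJ
  Bonds formed (products):
    C–C: 1 × 359 = 359
    C–H: 4 × 424 = 1696
    C–I: 2 × 247 = 494
    Σ(formed) = 2549 kJ
  ΔH_I = 2476 − 2549 = −73 kJ
Reaction II:
  Bonds broken (reactants):
    Br–Br: 1 × 200 = 200
    C–C: 3 × 359 = 1077
    C–H: 10 × 424 = 4240
    Σ(broken) = 5517 kJ
  Bonds formed (products):
    C–Br: 1 × 271 = 271
    C–C: 3 × 359 = 1077
    C–H: 9 × 424 = 3816
    H–Br: 1 × 373 = 373
    Σ(formed) = 5537 kJ
  ΔH_II = 5517 − 5537 = −20 kJ
ΔH_I − ΔH_II = −53 kJ, so reaction I has the more negative ΔH; |ΔH_I − ΔH_II| = 53 kJ.

Reaction I, by 53 kJ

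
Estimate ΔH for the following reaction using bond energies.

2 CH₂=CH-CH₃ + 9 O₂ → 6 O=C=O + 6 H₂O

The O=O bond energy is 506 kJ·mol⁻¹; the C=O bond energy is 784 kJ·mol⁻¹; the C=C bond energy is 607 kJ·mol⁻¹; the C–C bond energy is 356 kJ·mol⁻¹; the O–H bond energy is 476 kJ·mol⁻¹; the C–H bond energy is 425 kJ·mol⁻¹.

Bonds broken (reactants):
  C–C: 2 × 356 = 712
  C–H: 12 × 425 = 5100
  C=C: 2 × 607 = 1214
  O=O: 9 × 506 = 4554
  Σ(broken) = 11580 kJ
Bonds formed (products):
  C=O: 12 × 784 = 9408
  O–H: 12 × 476 = 5712
  Σ(formed) = 15120 kJ
ΔH = Σ(broken) − Σ(formed) = 11580 − 15120 = −3540 kJ

ΔH ≈ −3540 kJ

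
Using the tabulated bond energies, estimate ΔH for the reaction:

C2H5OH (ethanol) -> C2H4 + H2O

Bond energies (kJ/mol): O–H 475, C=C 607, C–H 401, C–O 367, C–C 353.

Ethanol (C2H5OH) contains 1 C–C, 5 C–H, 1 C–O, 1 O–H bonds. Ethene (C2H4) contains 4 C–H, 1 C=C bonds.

Bonds broken (reactants):
  C–C: 1 × 353 = 353
  C–H: 5 × 401 = 2005
  C–O: 1 × 367 = 367
  O–H: 1 × 475 = 475
  Σ(broken) = 3200 kJ
Bonds formed (products):
  C–H: 4 × 401 = 1604
  C=C: 1 × 607 = 607
  O–H: 2 × 475 = 950
  Σ(formed) = 3161 kJ
ΔH = Σ(broken) − Σ(formed) = 3200 − 3161 = +39 kJ

ΔH ≈ +39 kJ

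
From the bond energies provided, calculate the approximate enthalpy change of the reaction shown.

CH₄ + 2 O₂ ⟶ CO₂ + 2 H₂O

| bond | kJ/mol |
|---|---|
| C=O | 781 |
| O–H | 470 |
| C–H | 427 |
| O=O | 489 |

Bonds broken (reactants):
  C–H: 4 × 427 = 1708
  O=O: 2 × 489 = 978
  Σ(broken) = 2686 kJ
Bonds formed (products):
  C=O: 2 × 781 = 1562
  O–H: 4 × 470 = 1880
  Σ(formed) = 3442 kJ
ΔH = Σ(broken) − Σ(formed) = 2686 − 3442 = −756 kJ

ΔH ≈ −756 kJ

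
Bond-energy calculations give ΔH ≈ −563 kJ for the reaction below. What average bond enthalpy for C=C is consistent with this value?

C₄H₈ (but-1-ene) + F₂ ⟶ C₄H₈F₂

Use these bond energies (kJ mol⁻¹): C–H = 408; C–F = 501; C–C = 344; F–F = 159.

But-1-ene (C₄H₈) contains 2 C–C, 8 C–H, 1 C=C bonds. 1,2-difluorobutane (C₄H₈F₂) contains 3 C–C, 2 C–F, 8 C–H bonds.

D(C=C) ≈ 624 kJ/mol

Let D be the C=C bond energy.
Σ(broken) = 2×344 + 8×408 + 1×D + 1×159 = 4111 + D
Σ(formed) = 3×344 + 2×501 + 8×408 = 5298
ΔH = Σ(broken) − Σ(formed) = (4111 + D) − (5298) = −1187 + D
Setting this equal to −563 kJ gives D = 624 kJ/mol.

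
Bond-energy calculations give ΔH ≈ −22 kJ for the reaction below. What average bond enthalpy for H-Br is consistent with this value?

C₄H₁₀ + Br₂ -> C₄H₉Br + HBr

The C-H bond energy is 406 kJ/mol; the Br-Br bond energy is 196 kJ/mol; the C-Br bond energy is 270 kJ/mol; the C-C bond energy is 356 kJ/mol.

Let D be the H-Br bond energy.
Σ(broken) = 1×196 + 3×356 + 10×406 = 5324
Σ(formed) = 1×270 + 3×356 + 9×406 + 1×D = 4992 + D
ΔH = Σ(broken) − Σ(formed) = (5324) − (4992 + D) = +332 − D
Setting this equal to −22 kJ gives D = 354 kJ/mol.

D(H-Br) ≈ 354 kJ/mol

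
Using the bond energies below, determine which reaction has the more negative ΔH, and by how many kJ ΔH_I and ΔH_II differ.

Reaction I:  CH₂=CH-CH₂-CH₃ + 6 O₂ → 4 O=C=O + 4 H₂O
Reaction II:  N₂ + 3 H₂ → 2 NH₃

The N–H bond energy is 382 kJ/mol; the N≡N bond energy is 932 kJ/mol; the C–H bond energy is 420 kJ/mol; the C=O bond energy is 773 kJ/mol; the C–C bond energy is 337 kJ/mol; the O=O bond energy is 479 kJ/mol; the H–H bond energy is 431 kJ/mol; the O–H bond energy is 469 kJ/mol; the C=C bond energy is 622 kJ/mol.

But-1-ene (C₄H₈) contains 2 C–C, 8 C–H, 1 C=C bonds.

Reaction I, by 2339 kJ

Reaction I:
  Bonds broken (reactants):
    C–C: 2 × 337 = 674
    C–H: 8 × 420 = 3360
    C=C: 1 × 622 = 622
    O=O: 6 × 479 = 2874
    Σ(broken) = 7530 kJ
  Bonds formed (products):
    C=O: 8 × 773 = 6184
    O–H: 8 × 469 = 3752
    Σ(formed) = 9936 kJ
  ΔH_I = 7530 − 9936 = −2406 kJ
Reaction II:
  Bonds broken (reactants):
    H–H: 3 × 431 = 1293
    N≡N: 1 × 932 = 932
    Σ(broken) = 2225 kJ
  Bonds formed (products):
    N–H: 6 × 382 = 2292
    Σ(formed) = 2292 kJ
  ΔH_II = 2225 − 2292 = −67 kJ
ΔH_I − ΔH_II = −2339 kJ, so reaction I has the more negative ΔH; |ΔH_I − ΔH_II| = 2339 kJ.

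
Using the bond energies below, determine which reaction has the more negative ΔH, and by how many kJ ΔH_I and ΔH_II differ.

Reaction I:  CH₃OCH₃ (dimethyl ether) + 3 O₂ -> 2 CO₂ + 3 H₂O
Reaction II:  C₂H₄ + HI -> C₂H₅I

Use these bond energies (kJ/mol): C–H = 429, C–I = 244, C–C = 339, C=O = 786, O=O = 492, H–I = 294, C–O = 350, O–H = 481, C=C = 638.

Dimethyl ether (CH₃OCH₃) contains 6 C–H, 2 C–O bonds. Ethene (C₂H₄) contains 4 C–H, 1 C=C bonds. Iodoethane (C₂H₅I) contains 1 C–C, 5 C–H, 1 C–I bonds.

Reaction I, by 1200 kJ

Reaction I:
  Bonds broken (reactants):
    C–H: 6 × 429 = 2574
    C–O: 2 × 350 = 700
    O=O: 3 × 492 = 1476
    Σ(broken) = 4750 kJ
  Bonds formed (products):
    C=O: 4 × 786 = 3144
    O–H: 6 × 481 = 2886
    Σ(formed) = 6030 kJ
  ΔH_I = 4750 − 6030 = −1280 kJ
Reaction II:
  Bonds broken (reactants):
    C–H: 4 × 429 = 1716
    C=C: 1 × 638 = 638
    H–I: 1 × 294 = 294
    Σ(broken) = 2648 kJ
  Bonds formed (products):
    C–C: 1 × 339 = 339
    C–H: 5 × 429 = 2145
    C–I: 1 × 244 = 244
    Σ(formed) = 2728 kJ
  ΔH_II = 2648 − 2728 = −80 kJ
ΔH_I − ΔH_II = −1200 kJ, so reaction I has the more negative ΔH; |ΔH_I − ΔH_II| = 1200 kJ.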